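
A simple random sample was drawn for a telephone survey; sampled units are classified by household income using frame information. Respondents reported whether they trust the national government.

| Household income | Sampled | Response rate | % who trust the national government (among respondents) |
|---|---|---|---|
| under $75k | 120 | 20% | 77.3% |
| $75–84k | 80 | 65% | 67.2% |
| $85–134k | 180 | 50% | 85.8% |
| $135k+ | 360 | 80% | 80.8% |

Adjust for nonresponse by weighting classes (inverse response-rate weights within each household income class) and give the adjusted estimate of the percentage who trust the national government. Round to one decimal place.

Each respondent's weight = sampled/responded in their class; summing within a class gives n_sampled, so:
  under $75k: 120 × 77.3 = 9276
  $75–84k: 80 × 67.2 = 5376
  $85–134k: 180 × 85.8 = 15,444
  $135k+: 360 × 80.8 = 29,088
Adjusted estimate = 59,184 / 740 = 79.9784 → 80.0%.

80.0%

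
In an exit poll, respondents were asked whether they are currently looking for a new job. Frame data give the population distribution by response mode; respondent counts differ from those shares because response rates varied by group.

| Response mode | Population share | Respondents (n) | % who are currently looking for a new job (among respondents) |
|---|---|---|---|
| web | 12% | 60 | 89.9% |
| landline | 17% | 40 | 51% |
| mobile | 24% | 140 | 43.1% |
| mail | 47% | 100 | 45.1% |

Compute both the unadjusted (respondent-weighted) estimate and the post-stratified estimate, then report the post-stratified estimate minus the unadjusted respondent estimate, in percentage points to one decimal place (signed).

Unadjusted (pooled respondent) estimate weights by respondent counts:
  (60/340)×89.9 + (40/340)×51 + (140/340)×43.1 + (100/340)×45.1 = 52.8765%
Post-stratified estimate weights by population shares:
  0.12×89.9 + 0.17×51 + 0.24×43.1 + 0.47×45.1 = 50.999%
Difference = 50.999 − 52.8765 = -1.8775 pp.

-1.9 percentage points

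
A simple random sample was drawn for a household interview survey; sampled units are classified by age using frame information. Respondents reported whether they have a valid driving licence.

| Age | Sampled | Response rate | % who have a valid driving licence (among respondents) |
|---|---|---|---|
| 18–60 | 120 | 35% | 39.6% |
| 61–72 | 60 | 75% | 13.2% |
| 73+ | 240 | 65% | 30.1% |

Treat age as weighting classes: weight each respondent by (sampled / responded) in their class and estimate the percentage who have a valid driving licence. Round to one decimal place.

30.4%

Inverse-response-rate weighting restores each class to its sampled count, so class totals weight by n_sampled:
  18–60: 120 × 39.6 = 4752
  61–72: 60 × 13.2 = 792
  73+: 240 × 30.1 = 7224
Adjusted estimate = 12,768 / 420 = 30.4 → 30.4%.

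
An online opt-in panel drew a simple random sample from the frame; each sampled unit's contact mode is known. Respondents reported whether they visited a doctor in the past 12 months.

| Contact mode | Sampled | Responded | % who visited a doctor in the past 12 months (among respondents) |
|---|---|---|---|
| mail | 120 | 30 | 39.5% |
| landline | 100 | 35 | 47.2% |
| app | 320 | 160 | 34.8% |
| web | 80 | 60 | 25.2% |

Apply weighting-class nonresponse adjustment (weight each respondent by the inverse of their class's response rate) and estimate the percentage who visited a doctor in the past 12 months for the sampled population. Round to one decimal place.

36.5%

Class response rates: mail 30/120 = 25%, landline 35/100 = 35%, app 160/320 = 50%, web 60/80 = 75%.
Weighting each respondent by the inverse class response rate inflates each class back to its sampled size, so the class weight is n_sampled:
  mail: 120 × 39.5 = 4740
  landline: 100 × 47.2 = 4720
  app: 320 × 34.8 = 11,136
  web: 80 × 25.2 = 2016
Adjusted estimate = 22,612 / 620 = 36.471 → 36.5%.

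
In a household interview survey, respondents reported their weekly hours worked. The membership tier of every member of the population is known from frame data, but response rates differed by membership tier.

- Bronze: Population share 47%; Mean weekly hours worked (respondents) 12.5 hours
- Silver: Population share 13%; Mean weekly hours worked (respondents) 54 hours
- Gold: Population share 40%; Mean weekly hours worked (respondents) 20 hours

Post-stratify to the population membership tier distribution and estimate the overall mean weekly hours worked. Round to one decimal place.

Weight each group's respondent value by its population share:
  Bronze: 0.47 × 12.5 = 5.875
  Silver: 0.13 × 54 = 7.02
  Gold: 0.4 × 20 = 8
Post-stratified estimate = 20.895 → 20.9.

20.9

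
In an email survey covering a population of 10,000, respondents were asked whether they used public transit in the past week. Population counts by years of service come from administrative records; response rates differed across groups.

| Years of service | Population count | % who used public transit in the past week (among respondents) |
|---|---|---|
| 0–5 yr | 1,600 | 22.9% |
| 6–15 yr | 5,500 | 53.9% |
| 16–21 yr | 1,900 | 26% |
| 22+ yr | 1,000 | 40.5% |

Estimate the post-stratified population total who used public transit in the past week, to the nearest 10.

4,230

Apply each group's respondent rate to its population count:
  0–5 yr: 1,600 × 22.9% = 366.4
  6–15 yr: 5,500 × 53.9% = 2964.5
  16–21 yr: 1,900 × 26% = 494
  22+ yr: 1,000 × 40.5% = 405
Estimated total = 4229.9 → 4,230.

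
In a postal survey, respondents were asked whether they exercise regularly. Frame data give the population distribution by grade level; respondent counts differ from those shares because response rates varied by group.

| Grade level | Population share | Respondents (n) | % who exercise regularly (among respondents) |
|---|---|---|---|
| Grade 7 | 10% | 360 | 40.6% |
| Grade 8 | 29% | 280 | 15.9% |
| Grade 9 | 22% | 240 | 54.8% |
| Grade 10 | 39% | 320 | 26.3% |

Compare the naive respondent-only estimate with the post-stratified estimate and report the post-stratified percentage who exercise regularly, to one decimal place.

31.0%

Naive respondent-only estimate (weights = respondent counts):
  (360/1200)×40.6 + (280/1200)×15.9 + (240/1200)×54.8 + (320/1200)×26.3 = 33.8633%
Post-stratified estimate weights by population shares:
  0.1×40.6 + 0.29×15.9 + 0.22×54.8 + 0.39×26.3 = 30.984%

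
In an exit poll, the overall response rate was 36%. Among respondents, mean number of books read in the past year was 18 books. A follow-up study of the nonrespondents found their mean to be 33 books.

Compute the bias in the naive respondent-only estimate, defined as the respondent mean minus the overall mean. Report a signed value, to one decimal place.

Nonresponse fraction = 1 − 0.36 = 0.64.
Bias = (nonresponse fraction) × (respondent mean − nonrespondent mean)
     = 0.64 × (18 − 33) = 0.64 × -15 = -9.6.

-9.6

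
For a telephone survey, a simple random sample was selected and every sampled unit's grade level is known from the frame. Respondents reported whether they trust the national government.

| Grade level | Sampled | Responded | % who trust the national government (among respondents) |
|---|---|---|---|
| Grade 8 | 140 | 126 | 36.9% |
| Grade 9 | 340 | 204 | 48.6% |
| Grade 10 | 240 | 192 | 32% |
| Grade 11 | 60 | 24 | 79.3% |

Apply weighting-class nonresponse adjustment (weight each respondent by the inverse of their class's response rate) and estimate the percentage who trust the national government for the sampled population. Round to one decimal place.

43.8%

Class response rates: Grade 8 126/140 = 90%, Grade 9 204/340 = 60%, Grade 10 192/240 = 80%, Grade 11 24/60 = 40%.
With weight = n_sampled/n_responded per class, the weighted class total is n_sampled:
  Grade 8: 140 × 36.9 = 5166
  Grade 9: 340 × 48.6 = 16,524
  Grade 10: 240 × 32 = 7680
  Grade 11: 60 × 79.3 = 4758
Adjusted estimate = 34,128 / 780 = 43.7538 → 43.8%.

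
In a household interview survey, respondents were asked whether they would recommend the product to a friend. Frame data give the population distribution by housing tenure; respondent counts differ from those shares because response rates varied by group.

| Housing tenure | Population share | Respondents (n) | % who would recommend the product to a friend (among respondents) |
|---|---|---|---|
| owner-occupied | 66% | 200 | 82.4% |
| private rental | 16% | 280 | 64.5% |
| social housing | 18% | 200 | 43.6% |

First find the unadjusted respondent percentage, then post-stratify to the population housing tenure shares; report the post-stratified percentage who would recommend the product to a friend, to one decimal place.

Without adjustment, the pooled respondent share is:
  (200/680)×82.4 + (280/680)×64.5 + (200/680)×43.6 = 63.6176%
Post-stratifying to population shares instead:
  0.66×82.4 + 0.16×64.5 + 0.18×43.6 = 72.552%

72.6%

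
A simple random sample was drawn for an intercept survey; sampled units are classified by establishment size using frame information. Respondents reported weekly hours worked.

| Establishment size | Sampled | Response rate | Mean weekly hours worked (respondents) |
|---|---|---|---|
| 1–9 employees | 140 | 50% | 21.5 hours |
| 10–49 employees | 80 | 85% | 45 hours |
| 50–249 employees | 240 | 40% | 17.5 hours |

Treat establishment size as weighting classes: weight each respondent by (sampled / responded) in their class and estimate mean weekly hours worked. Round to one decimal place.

With weight = n_sampled/n_responded per class, the weighted class total is n_sampled:
  1–9 employees: 140 × 21.5 = 3010
  10–49 employees: 80 × 45 = 3600
  50–249 employees: 240 × 17.5 = 4200
Adjusted estimate = 10,810 / 460 = 23.5 → 23.5.

23.5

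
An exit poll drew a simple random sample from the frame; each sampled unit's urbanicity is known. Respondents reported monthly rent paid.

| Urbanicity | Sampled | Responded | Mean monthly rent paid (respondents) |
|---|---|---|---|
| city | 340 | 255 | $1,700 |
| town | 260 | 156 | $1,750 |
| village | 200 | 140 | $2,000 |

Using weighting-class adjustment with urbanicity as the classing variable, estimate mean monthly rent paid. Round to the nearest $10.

Response rates by class: city 255/340 = 75%, town 156/260 = 60%, village 140/200 = 70%.
With weight = n_sampled/n_responded per class, the weighted class total is n_sampled:
  city: 340 × 1700 = 578,000
  town: 260 × 1750 = 455,000
  village: 200 × 2000 = 400,000
Adjusted estimate = 1,433,000 / 800 = 1791.25 → $1,790.

$1,790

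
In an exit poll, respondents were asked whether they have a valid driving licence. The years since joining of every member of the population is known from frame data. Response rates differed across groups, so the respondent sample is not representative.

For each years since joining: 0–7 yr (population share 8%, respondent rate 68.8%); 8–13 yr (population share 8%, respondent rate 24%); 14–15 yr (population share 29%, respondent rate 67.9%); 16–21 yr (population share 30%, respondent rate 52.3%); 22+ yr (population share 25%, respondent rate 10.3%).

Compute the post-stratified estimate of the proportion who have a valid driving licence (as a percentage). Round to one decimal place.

45.4%

Each cell contributes population-share × respondent value:
  0–7 yr: 0.08 × 68.8 = 5.504
  8–13 yr: 0.08 × 24 = 1.92
  14–15 yr: 0.29 × 67.9 = 19.691
  16–21 yr: 0.3 × 52.3 = 15.69
  22+ yr: 0.25 × 10.3 = 2.575
Post-stratified estimate = 45.38 → 45.4%.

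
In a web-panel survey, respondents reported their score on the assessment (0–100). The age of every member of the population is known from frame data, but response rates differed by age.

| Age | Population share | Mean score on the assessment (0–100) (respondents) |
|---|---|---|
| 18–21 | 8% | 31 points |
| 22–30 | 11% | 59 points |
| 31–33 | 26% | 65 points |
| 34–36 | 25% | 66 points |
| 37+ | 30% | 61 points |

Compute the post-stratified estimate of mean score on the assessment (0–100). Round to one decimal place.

Weight each group's respondent value by its population share:
  18–21: 0.08 × 31 = 2.48
  22–30: 0.11 × 59 = 6.49
  31–33: 0.26 × 65 = 16.9
  34–36: 0.25 × 66 = 16.5
  37+: 0.3 × 61 = 18.3
Post-stratified estimate = 60.67 → 60.7.

60.7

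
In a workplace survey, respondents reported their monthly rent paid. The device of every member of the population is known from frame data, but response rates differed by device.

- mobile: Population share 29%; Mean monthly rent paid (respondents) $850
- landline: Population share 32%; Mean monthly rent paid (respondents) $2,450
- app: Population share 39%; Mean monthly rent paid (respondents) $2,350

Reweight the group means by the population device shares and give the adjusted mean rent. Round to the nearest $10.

Each cell contributes population-share × respondent value:
  mobile: 0.29 × 850 = 246.5
  landline: 0.32 × 2450 = 784
  app: 0.39 × 2350 = 916.5
Post-stratified estimate = 1947 → $1,950.

$1,950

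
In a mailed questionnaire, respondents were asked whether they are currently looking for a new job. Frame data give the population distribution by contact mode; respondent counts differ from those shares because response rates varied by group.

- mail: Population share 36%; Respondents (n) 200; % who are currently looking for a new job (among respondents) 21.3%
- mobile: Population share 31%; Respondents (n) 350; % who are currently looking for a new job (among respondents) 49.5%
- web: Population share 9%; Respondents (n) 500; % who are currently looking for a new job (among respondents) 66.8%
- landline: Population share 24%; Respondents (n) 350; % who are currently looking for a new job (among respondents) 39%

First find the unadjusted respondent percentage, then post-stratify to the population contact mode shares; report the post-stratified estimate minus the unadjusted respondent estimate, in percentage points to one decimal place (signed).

-10.6 percentage points

Naive respondent-only estimate (weights = respondent counts):
  (200/1400)×21.3 + (350/1400)×49.5 + (500/1400)×66.8 + (350/1400)×39 = 49.025%
Reweighting by population contact mode shares:
  0.36×21.3 + 0.31×49.5 + 0.09×66.8 + 0.24×39 = 38.385%
Difference = 38.385 − 49.025 = -10.64 pp.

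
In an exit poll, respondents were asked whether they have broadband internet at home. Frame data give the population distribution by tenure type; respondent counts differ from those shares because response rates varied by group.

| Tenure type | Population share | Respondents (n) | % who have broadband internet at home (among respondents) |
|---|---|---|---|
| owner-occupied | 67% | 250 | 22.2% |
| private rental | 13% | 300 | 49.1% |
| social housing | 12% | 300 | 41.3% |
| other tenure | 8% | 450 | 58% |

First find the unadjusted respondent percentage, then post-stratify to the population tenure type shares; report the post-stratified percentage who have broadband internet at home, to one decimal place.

Unadjusted (pooled respondent) estimate weights by respondent counts:
  (250/1300)×22.2 + (300/1300)×49.1 + (300/1300)×41.3 + (450/1300)×58 = 45.2077%
Post-stratified estimate weights by population shares:
  0.67×22.2 + 0.13×49.1 + 0.12×41.3 + 0.08×58 = 30.853%

30.9%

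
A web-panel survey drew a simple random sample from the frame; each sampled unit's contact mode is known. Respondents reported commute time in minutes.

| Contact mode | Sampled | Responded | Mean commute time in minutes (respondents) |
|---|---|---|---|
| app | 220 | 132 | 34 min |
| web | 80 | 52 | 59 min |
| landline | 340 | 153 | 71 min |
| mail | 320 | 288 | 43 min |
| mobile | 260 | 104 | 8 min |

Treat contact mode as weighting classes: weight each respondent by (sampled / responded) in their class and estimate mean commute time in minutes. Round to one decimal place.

42.8

Class response rates: app 132/220 = 60%, web 52/80 = 65%, landline 153/340 = 45%, mail 288/320 = 90%, mobile 104/260 = 40%.
Each respondent's weight = sampled/responded in their class; summing within a class gives n_sampled, so:
  app: 220 × 34 = 7480
  web: 80 × 59 = 4720
  landline: 340 × 71 = 24,140
  mail: 320 × 43 = 13,760
  mobile: 260 × 8 = 2080
Adjusted estimate = 52,180 / 1,220 = 42.7705 → 42.8.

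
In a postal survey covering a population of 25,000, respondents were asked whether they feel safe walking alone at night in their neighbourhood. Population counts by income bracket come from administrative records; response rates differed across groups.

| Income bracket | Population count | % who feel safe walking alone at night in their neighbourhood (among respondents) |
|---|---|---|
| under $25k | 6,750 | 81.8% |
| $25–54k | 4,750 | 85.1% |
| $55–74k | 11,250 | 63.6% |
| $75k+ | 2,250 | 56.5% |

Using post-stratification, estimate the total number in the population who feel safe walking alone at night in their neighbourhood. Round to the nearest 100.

18,000

Each cell contributes its population count × the respondent rate:
  under $25k: 6,750 × 81.8% = 5521.5
  $25–54k: 4,750 × 85.1% = 4042.25
  $55–74k: 11,250 × 63.6% = 7155
  $75k+: 2,250 × 56.5% = 1271.25
Estimated total = 17,990 → 18,000.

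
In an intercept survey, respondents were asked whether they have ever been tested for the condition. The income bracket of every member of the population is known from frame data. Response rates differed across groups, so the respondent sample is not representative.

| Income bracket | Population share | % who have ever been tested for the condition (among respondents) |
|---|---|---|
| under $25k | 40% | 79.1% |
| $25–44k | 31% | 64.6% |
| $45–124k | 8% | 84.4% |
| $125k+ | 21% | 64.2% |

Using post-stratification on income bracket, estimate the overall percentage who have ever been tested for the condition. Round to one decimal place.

71.9%

Weight each group's respondent value by its population share:
  under $25k: 0.4 × 79.1 = 31.64
  $25–44k: 0.31 × 64.6 = 20.026
  $45–124k: 0.08 × 84.4 = 6.752
  $125k+: 0.21 × 64.2 = 13.482
Post-stratified estimate = 71.9 → 71.9%.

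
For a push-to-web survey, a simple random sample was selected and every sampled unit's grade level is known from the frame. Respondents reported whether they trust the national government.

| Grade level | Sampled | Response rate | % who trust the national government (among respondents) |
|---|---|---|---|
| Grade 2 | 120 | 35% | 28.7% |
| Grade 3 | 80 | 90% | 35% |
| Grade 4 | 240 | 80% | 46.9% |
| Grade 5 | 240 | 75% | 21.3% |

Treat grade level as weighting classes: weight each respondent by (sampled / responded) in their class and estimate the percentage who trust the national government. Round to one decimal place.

33.3%

With weight = n_sampled/n_responded per class, the weighted class total is n_sampled:
  Grade 2: 120 × 28.7 = 3444
  Grade 3: 80 × 35 = 2800
  Grade 4: 240 × 46.9 = 11,256
  Grade 5: 240 × 21.3 = 5112
Adjusted estimate = 22,612 / 680 = 33.2529 → 33.3%.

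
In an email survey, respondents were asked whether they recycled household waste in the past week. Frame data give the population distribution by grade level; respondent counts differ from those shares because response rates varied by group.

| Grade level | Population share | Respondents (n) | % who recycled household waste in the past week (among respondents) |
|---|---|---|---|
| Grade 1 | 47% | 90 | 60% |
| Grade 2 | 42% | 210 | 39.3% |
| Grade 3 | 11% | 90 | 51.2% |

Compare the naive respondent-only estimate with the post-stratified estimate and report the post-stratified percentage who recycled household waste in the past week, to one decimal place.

50.3%

Naive respondent-only estimate (weights = respondent counts):
  (90/390)×60 + (210/390)×39.3 + (90/390)×51.2 = 46.8231%
Post-stratifying to population shares instead:
  0.47×60 + 0.42×39.3 + 0.11×51.2 = 50.338%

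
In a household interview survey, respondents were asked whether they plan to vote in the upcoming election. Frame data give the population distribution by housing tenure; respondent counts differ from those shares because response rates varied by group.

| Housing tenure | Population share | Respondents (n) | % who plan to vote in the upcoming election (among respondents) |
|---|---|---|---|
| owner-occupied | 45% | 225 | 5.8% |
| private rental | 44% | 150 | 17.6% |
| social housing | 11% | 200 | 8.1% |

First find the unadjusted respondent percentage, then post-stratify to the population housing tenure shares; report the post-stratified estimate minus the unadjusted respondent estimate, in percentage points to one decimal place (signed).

Unadjusted (pooled respondent) estimate weights by respondent counts:
  (225/575)×5.8 + (150/575)×17.6 + (200/575)×8.1 = 9.6783%
Reweighting by population housing tenure shares:
  0.45×5.8 + 0.44×17.6 + 0.11×8.1 = 11.245%
Difference = 11.245 − 9.6783 = 1.5667 pp.

+1.6 percentage points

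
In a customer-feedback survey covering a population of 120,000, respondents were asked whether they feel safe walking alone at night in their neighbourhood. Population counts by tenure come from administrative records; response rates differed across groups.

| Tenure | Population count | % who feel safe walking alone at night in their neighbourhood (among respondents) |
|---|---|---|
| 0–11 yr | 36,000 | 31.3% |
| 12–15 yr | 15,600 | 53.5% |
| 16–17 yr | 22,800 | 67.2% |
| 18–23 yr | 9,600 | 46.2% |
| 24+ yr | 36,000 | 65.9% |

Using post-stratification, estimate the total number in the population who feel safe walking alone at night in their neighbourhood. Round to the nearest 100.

63,100

Estimated count per cell = population count × respondent percentage:
  0–11 yr: 36,000 × 31.3% = 11,268
  12–15 yr: 15,600 × 53.5% = 8346
  16–17 yr: 22,800 × 67.2% = 15321.6
  18–23 yr: 9,600 × 46.2% = 4435.2
  24+ yr: 36,000 × 65.9% = 23,724
Estimated total = 63094.8 → 63,100.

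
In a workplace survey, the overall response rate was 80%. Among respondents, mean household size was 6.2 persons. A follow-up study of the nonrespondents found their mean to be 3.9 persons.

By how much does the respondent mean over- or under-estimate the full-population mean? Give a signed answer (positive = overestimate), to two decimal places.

Nonresponse fraction = 1 − 0.8 = 0.2.
Bias = (nonresponse fraction) × (respondent mean − nonrespondent mean)
     = 0.2 × (6.2 − 3.9) = 0.2 × 2.3 = 0.46.

+0.46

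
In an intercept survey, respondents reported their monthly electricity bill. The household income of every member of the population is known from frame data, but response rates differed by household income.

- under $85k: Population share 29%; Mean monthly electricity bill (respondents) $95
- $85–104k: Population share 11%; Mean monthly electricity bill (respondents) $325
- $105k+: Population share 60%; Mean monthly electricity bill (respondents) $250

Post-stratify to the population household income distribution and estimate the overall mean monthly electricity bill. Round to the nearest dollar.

$213

Post-stratification weights by population share, not respondent share:
  under $85k: 0.29 × 95 = 27.55
  $85–104k: 0.11 × 325 = 35.75
  $105k+: 0.6 × 250 = 150
Post-stratified estimate = 213.3 → $213.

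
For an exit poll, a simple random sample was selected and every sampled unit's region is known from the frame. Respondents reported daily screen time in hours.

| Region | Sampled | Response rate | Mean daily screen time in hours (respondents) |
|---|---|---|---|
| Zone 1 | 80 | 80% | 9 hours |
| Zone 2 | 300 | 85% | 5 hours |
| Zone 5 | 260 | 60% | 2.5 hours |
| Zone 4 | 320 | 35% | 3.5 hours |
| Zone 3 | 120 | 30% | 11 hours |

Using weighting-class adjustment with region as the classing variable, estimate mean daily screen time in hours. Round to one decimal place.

4.9

With weight = n_sampled/n_responded per class, the weighted class total is n_sampled:
  Zone 1: 80 × 9 = 720
  Zone 2: 300 × 5 = 1500
  Zone 5: 260 × 2.5 = 650
  Zone 4: 320 × 3.5 = 1120
  Zone 3: 120 × 11 = 1320
Adjusted estimate = 5310 / 1,080 = 4.91667 → 4.9.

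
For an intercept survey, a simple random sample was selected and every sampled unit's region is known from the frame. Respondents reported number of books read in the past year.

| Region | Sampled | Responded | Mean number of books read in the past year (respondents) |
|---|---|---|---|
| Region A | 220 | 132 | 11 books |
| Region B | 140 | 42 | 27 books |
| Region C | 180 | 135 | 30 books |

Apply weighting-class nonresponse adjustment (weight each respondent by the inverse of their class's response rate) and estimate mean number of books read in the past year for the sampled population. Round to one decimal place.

Class response rates: Region A 132/220 = 60%, Region B 42/140 = 30%, Region C 135/180 = 75%.
With weight = n_sampled/n_responded per class, the weighted class total is n_sampled:
  Region A: 220 × 11 = 2420
  Region B: 140 × 27 = 3780
  Region C: 180 × 30 = 5400
Adjusted estimate = 11,600 / 540 = 21.4815 → 21.5.

21.5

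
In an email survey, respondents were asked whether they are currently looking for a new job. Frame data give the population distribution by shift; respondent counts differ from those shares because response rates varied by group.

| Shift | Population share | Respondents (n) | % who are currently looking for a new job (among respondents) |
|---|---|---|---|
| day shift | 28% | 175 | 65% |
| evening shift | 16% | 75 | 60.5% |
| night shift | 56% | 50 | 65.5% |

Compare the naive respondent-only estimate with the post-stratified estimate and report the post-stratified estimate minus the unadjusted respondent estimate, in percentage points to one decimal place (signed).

+0.6 percentage points

Without adjustment, the pooled respondent share is:
  (175/300)×65 + (75/300)×60.5 + (50/300)×65.5 = 63.9583%
Reweighting by population shift shares:
  0.28×65 + 0.16×60.5 + 0.56×65.5 = 64.56%
Difference = 64.56 − 63.9583 = 0.6017 pp.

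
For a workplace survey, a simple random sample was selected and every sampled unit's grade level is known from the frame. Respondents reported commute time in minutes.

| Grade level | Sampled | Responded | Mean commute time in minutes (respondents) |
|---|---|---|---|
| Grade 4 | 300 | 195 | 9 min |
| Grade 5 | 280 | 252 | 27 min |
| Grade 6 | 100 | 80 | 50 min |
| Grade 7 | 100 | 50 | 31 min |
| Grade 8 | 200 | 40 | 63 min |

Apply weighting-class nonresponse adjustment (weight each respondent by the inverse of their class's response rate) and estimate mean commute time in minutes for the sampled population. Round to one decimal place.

Response rates by class: Grade 4 195/300 = 65%, Grade 5 252/280 = 90%, Grade 6 80/100 = 80%, Grade 7 50/100 = 50%, Grade 8 40/200 = 20%.
With weight = n_sampled/n_responded per class, the weighted class total is n_sampled:
  Grade 4: 300 × 9 = 2700
  Grade 5: 280 × 27 = 7560
  Grade 6: 100 × 50 = 5000
  Grade 7: 100 × 31 = 3100
  Grade 8: 200 × 63 = 12,600
Adjusted estimate = 30,960 / 980 = 31.5918 → 31.6.

31.6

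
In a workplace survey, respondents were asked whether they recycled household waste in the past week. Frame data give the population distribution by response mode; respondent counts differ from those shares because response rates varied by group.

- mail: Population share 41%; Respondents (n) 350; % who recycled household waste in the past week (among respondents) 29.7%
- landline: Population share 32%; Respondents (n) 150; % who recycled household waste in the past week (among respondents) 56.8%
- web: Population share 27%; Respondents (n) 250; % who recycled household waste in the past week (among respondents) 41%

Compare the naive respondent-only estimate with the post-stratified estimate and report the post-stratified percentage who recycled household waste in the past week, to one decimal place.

Unadjusted (pooled respondent) estimate weights by respondent counts:
  (350/750)×29.7 + (150/750)×56.8 + (250/750)×41 = 38.8867%
Post-stratifying to population shares instead:
  0.41×29.7 + 0.32×56.8 + 0.27×41 = 41.423%

41.4%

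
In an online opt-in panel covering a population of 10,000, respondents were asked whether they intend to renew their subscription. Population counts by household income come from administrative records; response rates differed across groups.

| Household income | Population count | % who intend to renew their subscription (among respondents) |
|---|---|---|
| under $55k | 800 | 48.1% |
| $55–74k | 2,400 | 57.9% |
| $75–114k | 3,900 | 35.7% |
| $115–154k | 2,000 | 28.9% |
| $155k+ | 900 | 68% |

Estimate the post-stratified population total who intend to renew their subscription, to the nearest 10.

Each cell contributes its population count × the respondent rate:
  under $55k: 800 × 48.1% = 384.8
  $55–74k: 2,400 × 57.9% = 1389.6
  $75–114k: 3,900 × 35.7% = 1392.3
  $115–154k: 2,000 × 28.9% = 578
  $155k+: 900 × 68% = 612
Estimated total = 4356.7 → 4,360.

4,360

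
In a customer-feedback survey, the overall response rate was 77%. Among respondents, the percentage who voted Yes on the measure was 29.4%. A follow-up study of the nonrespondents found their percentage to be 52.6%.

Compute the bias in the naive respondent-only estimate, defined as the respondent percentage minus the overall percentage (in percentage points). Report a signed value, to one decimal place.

Nonresponse fraction = 1 − 0.77 = 0.23.
Bias = (nonresponse fraction) × (respondent percentage − nonrespondent percentage)
     = 0.23 × (29.4 − 52.6) = 0.23 × -23.2 = -5.336.

-5.3 percentage points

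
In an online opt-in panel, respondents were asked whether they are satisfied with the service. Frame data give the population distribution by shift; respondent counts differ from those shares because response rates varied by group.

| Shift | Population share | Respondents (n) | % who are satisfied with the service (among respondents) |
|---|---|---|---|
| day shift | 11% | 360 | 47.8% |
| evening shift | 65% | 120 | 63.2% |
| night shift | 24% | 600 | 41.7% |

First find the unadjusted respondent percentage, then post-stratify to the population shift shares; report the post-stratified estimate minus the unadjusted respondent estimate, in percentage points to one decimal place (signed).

Without adjustment, the pooled respondent share is:
  (360/1080)×47.8 + (120/1080)×63.2 + (600/1080)×41.7 = 46.1222%
Post-stratified estimate weights by population shares:
  0.11×47.8 + 0.65×63.2 + 0.24×41.7 = 56.346%
Difference = 56.346 − 46.1222 = 10.2238 pp.

+10.2 percentage points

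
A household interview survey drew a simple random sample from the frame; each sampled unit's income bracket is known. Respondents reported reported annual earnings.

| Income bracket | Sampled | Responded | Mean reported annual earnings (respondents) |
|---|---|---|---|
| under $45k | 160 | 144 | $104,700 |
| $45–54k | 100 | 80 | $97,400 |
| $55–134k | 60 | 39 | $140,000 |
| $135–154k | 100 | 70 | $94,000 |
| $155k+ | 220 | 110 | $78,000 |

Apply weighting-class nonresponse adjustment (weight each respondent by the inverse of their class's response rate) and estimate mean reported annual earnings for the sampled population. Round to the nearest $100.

Response rates by class: under $45k 144/160 = 90%, $45–54k 80/100 = 80%, $55–134k 39/60 = 65%, $135–154k 70/100 = 70%, $155k+ 110/220 = 50%.
Weighting each respondent by the inverse class response rate inflates each class back to its sampled size, so the class weight is n_sampled:
  under $45k: 160 × 104,700 = 16,752,000
  $45–54k: 100 × 97,400 = 9,740,000
  $55–134k: 60 × 140,000 = 8,400,000
  $135–154k: 100 × 94,000 = 9,400,000
  $155k+: 220 × 78,000 = 17,160,000
Adjusted estimate = 61,452,000 / 640 = 96018.8 → $96,000.

$96,000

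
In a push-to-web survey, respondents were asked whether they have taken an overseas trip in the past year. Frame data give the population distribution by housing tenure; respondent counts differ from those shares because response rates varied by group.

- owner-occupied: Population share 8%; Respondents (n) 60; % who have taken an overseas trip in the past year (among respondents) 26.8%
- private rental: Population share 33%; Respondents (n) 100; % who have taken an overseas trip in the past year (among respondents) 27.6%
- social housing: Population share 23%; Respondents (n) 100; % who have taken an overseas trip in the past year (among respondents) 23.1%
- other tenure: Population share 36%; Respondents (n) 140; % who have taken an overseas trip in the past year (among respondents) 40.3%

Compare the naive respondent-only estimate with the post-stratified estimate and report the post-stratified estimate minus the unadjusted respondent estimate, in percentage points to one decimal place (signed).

Unadjusted (pooled respondent) estimate weights by respondent counts:
  (60/400)×26.8 + (100/400)×27.6 + (100/400)×23.1 + (140/400)×40.3 = 30.8%
Reweighting by population housing tenure shares:
  0.08×26.8 + 0.33×27.6 + 0.23×23.1 + 0.36×40.3 = 31.073%
Difference = 31.073 − 30.8 = 0.273 pp.

+0.3 percentage points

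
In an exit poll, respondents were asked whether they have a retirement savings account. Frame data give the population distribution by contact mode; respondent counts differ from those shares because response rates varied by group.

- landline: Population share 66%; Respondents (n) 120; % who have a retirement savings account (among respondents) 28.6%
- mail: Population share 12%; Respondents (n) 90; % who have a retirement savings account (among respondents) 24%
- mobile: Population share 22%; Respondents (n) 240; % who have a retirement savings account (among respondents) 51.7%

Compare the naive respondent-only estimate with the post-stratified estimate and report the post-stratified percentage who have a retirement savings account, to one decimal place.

33.1%

Naive respondent-only estimate (weights = respondent counts):
  (120/450)×28.6 + (90/450)×24 + (240/450)×51.7 = 40%
Post-stratified estimate weights by population shares:
  0.66×28.6 + 0.12×24 + 0.22×51.7 = 33.13%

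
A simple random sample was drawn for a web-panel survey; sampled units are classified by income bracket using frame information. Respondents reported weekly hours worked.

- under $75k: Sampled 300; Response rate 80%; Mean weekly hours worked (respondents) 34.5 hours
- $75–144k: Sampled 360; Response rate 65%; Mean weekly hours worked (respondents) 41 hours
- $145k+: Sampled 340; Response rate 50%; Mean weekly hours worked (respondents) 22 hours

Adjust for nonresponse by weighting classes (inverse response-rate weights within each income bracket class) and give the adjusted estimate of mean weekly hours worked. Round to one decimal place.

Inverse-response-rate weighting restores each class to its sampled count, so class totals weight by n_sampled:
  under $75k: 300 × 34.5 = 10,350
  $75–144k: 360 × 41 = 14,760
  $145k+: 340 × 22 = 7480
Adjusted estimate = 32,590 / 1,000 = 32.59 → 32.6.

32.6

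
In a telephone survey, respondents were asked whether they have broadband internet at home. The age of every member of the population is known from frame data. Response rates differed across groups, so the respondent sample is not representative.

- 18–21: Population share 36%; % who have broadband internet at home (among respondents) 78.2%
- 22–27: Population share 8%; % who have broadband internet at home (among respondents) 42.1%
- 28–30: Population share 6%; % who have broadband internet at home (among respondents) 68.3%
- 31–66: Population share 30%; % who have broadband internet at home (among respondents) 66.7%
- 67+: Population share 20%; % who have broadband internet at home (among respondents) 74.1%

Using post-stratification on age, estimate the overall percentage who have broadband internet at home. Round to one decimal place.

Post-stratification weights by population share, not respondent share:
  18–21: 0.36 × 78.2 = 28.152
  22–27: 0.08 × 42.1 = 3.368
  28–30: 0.06 × 68.3 = 4.098
  31–66: 0.3 × 66.7 = 20.01
  67+: 0.2 × 74.1 = 14.82
Post-stratified estimate = 70.448 → 70.4%.

70.4%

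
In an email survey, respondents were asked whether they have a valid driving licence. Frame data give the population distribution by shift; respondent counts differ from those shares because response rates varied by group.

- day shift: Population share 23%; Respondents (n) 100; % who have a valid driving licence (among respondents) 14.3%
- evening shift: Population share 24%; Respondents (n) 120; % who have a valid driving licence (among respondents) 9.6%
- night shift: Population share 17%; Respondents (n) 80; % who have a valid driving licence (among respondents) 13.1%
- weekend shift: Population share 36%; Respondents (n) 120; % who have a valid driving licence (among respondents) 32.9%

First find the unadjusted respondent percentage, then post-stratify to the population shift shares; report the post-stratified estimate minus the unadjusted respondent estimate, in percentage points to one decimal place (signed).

Naive respondent-only estimate (weights = respondent counts):
  (100/420)×14.3 + (120/420)×9.6 + (80/420)×13.1 + (120/420)×32.9 = 18.0429%
Post-stratifying to population shares instead:
  0.23×14.3 + 0.24×9.6 + 0.17×13.1 + 0.36×32.9 = 19.664%
Difference = 19.664 − 18.0429 = 1.6211 pp.

+1.6 percentage points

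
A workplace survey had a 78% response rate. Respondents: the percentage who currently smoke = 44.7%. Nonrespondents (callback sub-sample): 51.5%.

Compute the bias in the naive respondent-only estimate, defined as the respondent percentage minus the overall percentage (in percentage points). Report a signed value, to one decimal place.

-1.5 percentage points

Nonresponse fraction = 1 − 0.78 = 0.22.
Bias = (nonresponse fraction) × (respondent percentage − nonrespondent percentage)
     = 0.22 × (44.7 − 51.5) = 0.22 × -6.8 = -1.496.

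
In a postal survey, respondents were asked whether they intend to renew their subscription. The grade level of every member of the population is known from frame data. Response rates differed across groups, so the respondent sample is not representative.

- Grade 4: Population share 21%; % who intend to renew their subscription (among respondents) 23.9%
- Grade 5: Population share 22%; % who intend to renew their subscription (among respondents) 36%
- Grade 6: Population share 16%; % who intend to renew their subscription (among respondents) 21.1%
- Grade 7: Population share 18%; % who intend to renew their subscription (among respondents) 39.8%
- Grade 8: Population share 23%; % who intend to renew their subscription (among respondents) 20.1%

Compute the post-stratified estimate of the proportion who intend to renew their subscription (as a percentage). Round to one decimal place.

Each cell contributes population-share × respondent value:
  Grade 4: 0.21 × 23.9 = 5.019
  Grade 5: 0.22 × 36 = 7.92
  Grade 6: 0.16 × 21.1 = 3.376
  Grade 7: 0.18 × 39.8 = 7.164
  Grade 8: 0.23 × 20.1 = 4.623
Post-stratified estimate = 28.102 → 28.1%.

28.1%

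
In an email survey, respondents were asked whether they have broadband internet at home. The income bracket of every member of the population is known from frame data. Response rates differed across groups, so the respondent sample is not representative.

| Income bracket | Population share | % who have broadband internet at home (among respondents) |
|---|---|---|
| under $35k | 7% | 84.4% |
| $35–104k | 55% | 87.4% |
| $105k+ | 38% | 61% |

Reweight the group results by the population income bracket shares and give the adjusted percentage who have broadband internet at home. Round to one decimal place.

77.2%

Weight each group's respondent value by its population share:
  under $35k: 0.07 × 84.4 = 5.908
  $35–104k: 0.55 × 87.4 = 48.07
  $105k+: 0.38 × 61 = 23.18
Post-stratified estimate = 77.158 → 77.2%.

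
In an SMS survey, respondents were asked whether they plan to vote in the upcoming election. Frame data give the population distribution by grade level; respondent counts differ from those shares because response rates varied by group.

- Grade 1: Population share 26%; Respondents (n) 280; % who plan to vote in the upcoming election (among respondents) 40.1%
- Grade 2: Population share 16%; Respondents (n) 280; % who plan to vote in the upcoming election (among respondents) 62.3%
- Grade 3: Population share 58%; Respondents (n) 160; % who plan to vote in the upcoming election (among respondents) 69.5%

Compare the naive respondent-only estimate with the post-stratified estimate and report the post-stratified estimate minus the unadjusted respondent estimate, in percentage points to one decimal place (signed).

Naive respondent-only estimate (weights = respondent counts):
  (280/720)×40.1 + (280/720)×62.3 + (160/720)×69.5 = 55.2667%
Post-stratified estimate weights by population shares:
  0.26×40.1 + 0.16×62.3 + 0.58×69.5 = 60.704%
Difference = 60.704 − 55.2667 = 5.4373 pp.

+5.4 percentage points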